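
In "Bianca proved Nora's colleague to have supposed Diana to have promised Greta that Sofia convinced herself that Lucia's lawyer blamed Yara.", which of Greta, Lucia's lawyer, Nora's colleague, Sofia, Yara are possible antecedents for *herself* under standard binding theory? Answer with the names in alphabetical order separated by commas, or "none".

Sofia

*herself* is a reflexive; Principle A requires it to be bound within its binding domain — the clause headed by 'convinced'.
— Greta: object of the clause headed by 'promised'; c-commands the reflexive but lies outside its binding domain — cannot bind it (Principle A).
— Lucia's lawyer: subject of the clause headed by 'blamed'; does not c-command the reflexive — cannot bind it (Principle A).
— Nora's colleague: subject of the clause headed by 'supposed'; c-commands the reflexive but lies outside its binding domain — cannot bind it (Principle A).
— Sofia: subject of the clause headed by 'convinced'; c-commands the reflexive within its binding domain — allowed (Principle A).
— Yara: object of the clause headed by 'blamed'; does not c-command the reflexive — cannot bind it (Principle A).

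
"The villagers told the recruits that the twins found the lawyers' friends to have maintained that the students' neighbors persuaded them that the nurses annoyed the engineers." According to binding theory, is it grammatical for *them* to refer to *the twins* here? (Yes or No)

Yes

*the twins* is an R-expression; Principle C requires it to be free (not bound by any c-commanding expression).
— them: object of the clause headed by 'persuaded'; the pronoun does not c-command the R-expression — coreference allowed.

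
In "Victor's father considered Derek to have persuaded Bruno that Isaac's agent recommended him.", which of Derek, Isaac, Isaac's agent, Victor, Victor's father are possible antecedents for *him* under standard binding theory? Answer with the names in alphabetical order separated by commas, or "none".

Derek, Isaac, Victor, Victor's father

*him* is a pronoun; Principle B requires it to be free in its binding domain — the clause headed by 'recommended'.
— Derek: subject of the clause headed by 'persuaded'; c-commands the pronoun but lies outside its binding domain — allowed.
— Isaac: possessor inside the subject DP of the clause headed by 'recommended'; does not c-command the pronoun — Principle B does not apply; allowed.
— Isaac's agent: subject of the clause headed by 'recommended'; c-commands the pronoun within its binding domain — blocked (Principle B).
— Victor: possessor inside the subject DP of the matrix clause; does not c-command the pronoun — Principle B does not apply; allowed.
— Victor's father: subject of the matrix clause; c-commands the pronoun but lies outside its binding domain — allowed.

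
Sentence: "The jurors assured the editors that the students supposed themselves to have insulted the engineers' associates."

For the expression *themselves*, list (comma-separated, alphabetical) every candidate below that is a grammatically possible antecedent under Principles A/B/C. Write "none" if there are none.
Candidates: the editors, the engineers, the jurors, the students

*themselves* is a reflexive; Principle A requires it to be bound within its binding domain — the clause headed by 'supposed'.
— the editors: object of the matrix clause; c-commands the reflexive but lies outside its binding domain — cannot bind it (Principle A).
— the engineers: possessor inside the object DP of the clause headed by 'insulted'; does not c-command the reflexive — cannot bind it (Principle A).
— the jurors: subject of the matrix clause; c-commands the reflexive but lies outside its binding domain — cannot bind it (Principle A).
— the students: subject of the clause headed by 'supposed'; c-commands the reflexive within its binding domain — allowed (Principle A).

the students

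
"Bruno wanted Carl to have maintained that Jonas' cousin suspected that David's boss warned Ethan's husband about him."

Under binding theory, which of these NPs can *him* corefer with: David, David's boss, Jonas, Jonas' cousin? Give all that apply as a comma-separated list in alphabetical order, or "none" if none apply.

David, Jonas, Jonas' cousin

*him* is a pronoun; Principle B requires it to be free in its binding domain — the clause headed by 'warned'.
— David: possessor inside the subject DP of the clause headed by 'warned'; does not c-command the pronoun — Principle B does not apply; allowed.
— David's boss: subject of the clause headed by 'warned'; c-commands the pronoun within its binding domain — blocked (Principle B).
— Jonas: possessor inside the subject DP of the clause headed by 'suspected'; does not c-command the pronoun — Principle B does not apply; allowed.
— Jonas' cousin: subject of the clause headed by 'suspected'; c-commands the pronoun but lies outside its binding domain — allowed.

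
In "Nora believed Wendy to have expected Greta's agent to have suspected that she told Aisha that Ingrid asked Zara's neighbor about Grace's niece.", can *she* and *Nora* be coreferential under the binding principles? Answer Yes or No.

*Nora* is an R-expression; Principle C requires it to be free (not bound by any c-commanding expression).
— she: subject of the clause headed by 'told'; the pronoun does not c-command the R-expression — coreference allowed.

Yes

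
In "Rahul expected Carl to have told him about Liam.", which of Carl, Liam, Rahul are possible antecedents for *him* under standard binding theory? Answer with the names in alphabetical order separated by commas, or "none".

*him* is a pronoun; Principle B requires it to be free in its binding domain — the clause headed by 'told'.
— Carl: subject of the clause headed by 'told'; c-commands the pronoun within its binding domain — blocked (Principle B).
— Liam: second object of the clause headed by 'told'; is c-commanded by the pronoun; coreference would bind this R-expression — blocked (Principle C).
— Rahul: subject of the matrix clause; c-commands the pronoun but lies outside its binding domain — allowed.

Rahul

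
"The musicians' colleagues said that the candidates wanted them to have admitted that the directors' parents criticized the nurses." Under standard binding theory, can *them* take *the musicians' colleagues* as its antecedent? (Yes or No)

*them* is a pronoun; Principle B requires it to be free in its binding domain — the clause headed by 'wanted'.
— the musicians' colleagues: subject of the matrix clause; c-commands the pronoun but lies outside its binding domain — allowed.

Yes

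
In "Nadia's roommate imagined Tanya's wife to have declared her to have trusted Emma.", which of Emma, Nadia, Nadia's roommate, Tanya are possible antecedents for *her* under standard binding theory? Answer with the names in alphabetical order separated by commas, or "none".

*her* is a pronoun; Principle B requires it to be free in its binding domain — the clause headed by 'declared'.
— Emma: object of the clause headed by 'trusted'; is c-commanded by the pronoun; coreference would bind this R-expression — blocked (Principle C).
— Nadia: possessor inside the subject DP of the matrix clause; does not c-command the pronoun — Principle B does not apply; allowed.
— Nadia's roommate: subject of the matrix clause; c-commands the pronoun but lies outside its binding domain — allowed.
— Tanya: possessor inside the subject DP of the clause headed by 'declared'; does not c-command the pronoun — Principle B does not apply; allowed.

Nadia, Nadia's roommate, Tanya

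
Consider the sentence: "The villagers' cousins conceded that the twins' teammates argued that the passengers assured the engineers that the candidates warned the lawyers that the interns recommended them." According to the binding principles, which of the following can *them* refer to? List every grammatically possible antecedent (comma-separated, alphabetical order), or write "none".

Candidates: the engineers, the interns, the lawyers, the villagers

the engineers, the lawyers, the villagers

*them* is a pronoun; Principle B requires it to be free in its binding domain — the clause headed by 'recommended'.
— the engineers: object of the clause headed by 'assured'; c-commands the pronoun but lies outside its binding domain — allowed.
— the interns: subject of the clause headed by 'recommended'; c-commands the pronoun within its binding domain — blocked (Principle B).
— the lawyers: object of the clause headed by 'warned'; c-commands the pronoun but lies outside its binding domain — allowed.
— the villagers: possessor inside the subject DP of the matrix clause; does not c-command the pronoun — Principle B does not apply; allowed.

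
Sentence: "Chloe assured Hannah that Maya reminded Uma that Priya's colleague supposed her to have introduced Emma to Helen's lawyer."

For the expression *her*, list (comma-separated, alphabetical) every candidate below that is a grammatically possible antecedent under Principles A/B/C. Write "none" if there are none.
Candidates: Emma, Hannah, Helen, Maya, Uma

Hannah, Maya, Uma

*her* is a pronoun; Principle B requires it to be free in its binding domain — the clause headed by 'supposed'.
— Emma: object of the clause headed by 'introduced'; is c-commanded by the pronoun; coreference would bind this R-expression — blocked (Principle C).
— Hannah: object of the matrix clause; c-commands the pronoun but lies outside its binding domain — allowed.
— Helen: possessor inside the second object DP of the clause headed by 'introduced'; is c-commanded by the pronoun; coreference would bind this R-expression — blocked (Principle C).
— Maya: subject of the clause headed by 'reminded'; c-commands the pronoun but lies outside its binding domain — allowed.
— Uma: object of the clause headed by 'reminded'; c-commands the pronoun but lies outside its binding domain — allowed.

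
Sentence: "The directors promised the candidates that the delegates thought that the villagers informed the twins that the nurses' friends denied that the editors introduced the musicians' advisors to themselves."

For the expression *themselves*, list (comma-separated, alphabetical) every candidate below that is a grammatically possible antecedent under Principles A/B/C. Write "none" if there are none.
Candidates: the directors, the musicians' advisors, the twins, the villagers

the musicians' advisors

*themselves* is a reflexive; Principle A requires it to be bound within its binding domain — the clause headed by 'introduced'.
— the directors: subject of the matrix clause; c-commands the reflexive but lies outside its binding domain — cannot bind it (Principle A).
— the musicians' advisors: object of the clause headed by 'introduced'; c-commands the reflexive within its binding domain — allowed (Principle A).
— the twins: object of the clause headed by 'informed'; c-commands the reflexive but lies outside its binding domain — cannot bind it (Principle A).
— the villagers: subject of the clause headed by 'informed'; c-commands the reflexive but lies outside its binding domain — cannot bind it (Principle A).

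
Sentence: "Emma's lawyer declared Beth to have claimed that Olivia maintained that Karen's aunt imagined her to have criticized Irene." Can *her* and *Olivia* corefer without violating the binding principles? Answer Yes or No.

Yes

*Olivia* is an R-expression; Principle C requires it to be free (not bound by any c-commanding expression).
— her: subject of the clause headed by 'criticized'; the pronoun does not c-command the R-expression — coreference allowed.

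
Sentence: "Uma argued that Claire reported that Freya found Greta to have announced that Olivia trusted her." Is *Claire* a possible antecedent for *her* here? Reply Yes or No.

*her* is a pronoun; Principle B requires it to be free in its binding domain — the clause headed by 'trusted'.
— Claire: subject of the clause headed by 'reported'; c-commands the pronoun but lies outside its binding domain — allowed.

Yes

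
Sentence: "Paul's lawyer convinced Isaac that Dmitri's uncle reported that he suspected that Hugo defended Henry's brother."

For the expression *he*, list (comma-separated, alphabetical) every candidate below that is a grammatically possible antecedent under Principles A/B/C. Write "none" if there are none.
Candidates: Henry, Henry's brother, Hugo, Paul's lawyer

Paul's lawyer

*he* is a pronoun; Principle B requires it to be free in its binding domain — the clause headed by 'suspected'.
— Henry: possessor inside the object DP of the clause headed by 'defended'; is c-commanded by the pronoun; coreference would bind this R-expression — blocked (Principle C).
— Henry's brother: object of the clause headed by 'defended'; is c-commanded by the pronoun; coreference would bind this R-expression — blocked (Principle C).
— Hugo: subject of the clause headed by 'defended'; is c-commanded by the pronoun; coreference would bind this R-expression — blocked (Principle C).
— Paul's lawyer: subject of the matrix clause; c-commands the pronoun but lies outside its binding domain — allowed.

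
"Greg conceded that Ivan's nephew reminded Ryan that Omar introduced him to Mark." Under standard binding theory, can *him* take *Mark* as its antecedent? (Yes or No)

*him* is a pronoun; Principle B requires it to be free in its binding domain — the clause headed by 'introduced'.
— Mark: second object of the clause headed by 'introduced'; is c-commanded by the pronoun; coreference would bind this R-expression — blocked (Principle C).

No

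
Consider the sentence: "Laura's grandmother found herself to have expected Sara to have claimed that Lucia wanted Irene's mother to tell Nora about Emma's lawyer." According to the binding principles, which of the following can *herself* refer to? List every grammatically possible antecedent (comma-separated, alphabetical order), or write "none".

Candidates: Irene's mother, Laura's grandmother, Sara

*herself* is a reflexive; Principle A requires it to be bound within its binding domain — the matrix clause.
— Irene's mother: subject of the clause headed by 'tell'; does not c-command the reflexive — cannot bind it (Principle A).
— Laura's grandmother: subject of the matrix clause; c-commands the reflexive within its binding domain — allowed (Principle A).
— Sara: subject of the clause headed by 'claimed'; does not c-command the reflexive — cannot bind it (Principle A).

Laura's grandmother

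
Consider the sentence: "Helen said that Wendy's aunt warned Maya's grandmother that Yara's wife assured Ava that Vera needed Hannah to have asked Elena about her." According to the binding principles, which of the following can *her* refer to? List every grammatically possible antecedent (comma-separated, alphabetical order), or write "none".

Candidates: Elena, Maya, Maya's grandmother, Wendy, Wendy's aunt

Maya, Maya's grandmother, Wendy, Wendy's aunt

*her* is a pronoun; Principle B requires it to be free in its binding domain — the clause headed by 'asked'.
— Elena: object of the clause headed by 'asked'; c-commands the pronoun within its binding domain — blocked (Principle B).
— Maya: possessor inside the object DP of the clause headed by 'warned'; does not c-command the pronoun — Principle B does not apply; allowed.
— Maya's grandmother: object of the clause headed by 'warned'; c-commands the pronoun but lies outside its binding domain — allowed.
— Wendy: possessor inside the subject DP of the clause headed by 'warned'; does not c-command the pronoun — Principle B does not apply; allowed.
— Wendy's aunt: subject of the clause headed by 'warned'; c-commands the pronoun but lies outside its binding domain — allowed.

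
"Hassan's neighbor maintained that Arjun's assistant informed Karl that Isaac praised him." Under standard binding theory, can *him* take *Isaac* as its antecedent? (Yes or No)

No

*him* is a pronoun; Principle B requires it to be free in its binding domain — the clause headed by 'praised'.
— Isaac: subject of the clause headed by 'praised'; c-commands the pronoun within its binding domain — blocked (Principle B).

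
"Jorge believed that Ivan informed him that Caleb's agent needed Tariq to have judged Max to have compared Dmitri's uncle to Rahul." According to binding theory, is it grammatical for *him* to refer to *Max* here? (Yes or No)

*Max* is an R-expression; Principle C requires it to be free (not bound by any c-commanding expression).
— him: object of the clause headed by 'informed'; the pronoun c-commands the R-expression — coreference blocked (Principle C).

No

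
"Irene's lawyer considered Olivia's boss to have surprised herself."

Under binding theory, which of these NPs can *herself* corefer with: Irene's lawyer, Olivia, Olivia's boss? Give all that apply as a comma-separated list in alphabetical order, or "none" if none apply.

*herself* is a reflexive; Principle A requires it to be bound within its binding domain — the clause headed by 'surprised'.
— Irene's lawyer: subject of the matrix clause; c-commands the reflexive but lies outside its binding domain — cannot bind it (Principle A).
— Olivia: possessor inside the subject DP of the clause headed by 'surprised'; does not c-command the reflexive — cannot bind it (Principle A).
— Olivia's boss: subject of the clause headed by 'surprised'; c-commands the reflexive within its binding domain — allowed (Principle A).

Olivia's boss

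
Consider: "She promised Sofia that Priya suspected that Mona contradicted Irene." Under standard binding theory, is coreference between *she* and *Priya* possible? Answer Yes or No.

No

*Priya* is an R-expression; Principle C requires it to be free (not bound by any c-commanding expression).
— she: subject of the matrix clause; the pronoun c-commands the R-expression — coreference blocked (Principle C).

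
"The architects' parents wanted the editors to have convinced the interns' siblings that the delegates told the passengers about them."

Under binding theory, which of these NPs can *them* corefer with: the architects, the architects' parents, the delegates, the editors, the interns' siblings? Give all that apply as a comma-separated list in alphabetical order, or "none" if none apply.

the architects, the architects' parents, the editors, the interns' siblings

*them* is a pronoun; Principle B requires it to be free in its binding domain — the clause headed by 'told'.
— the architects: possessor inside the subject DP of the matrix clause; does not c-command the pronoun — Principle B does not apply; allowed.
— the architects' parents: subject of the matrix clause; c-commands the pronoun but lies outside its binding domain — allowed.
— the delegates: subject of the clause headed by 'told'; c-commands the pronoun within its binding domain — blocked (Principle B).
— the editors: subject of the clause headed by 'convinced'; c-commands the pronoun but lies outside its binding domain — allowed.
— the interns' siblings: object of the clause headed by 'convinced'; c-commands the pronoun but lies outside its binding domain — allowed.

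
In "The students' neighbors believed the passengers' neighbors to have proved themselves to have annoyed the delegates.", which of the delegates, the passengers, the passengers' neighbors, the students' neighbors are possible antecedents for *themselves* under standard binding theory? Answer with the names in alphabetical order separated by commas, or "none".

*themselves* is a reflexive; Principle A requires it to be bound within its binding domain — the clause headed by 'proved'.
— the delegates: object of the clause headed by 'annoyed'; does not c-command the reflexive — cannot bind it (Principle A).
— the passengers: possessor inside the subject DP of the clause headed by 'proved'; does not c-command the reflexive — cannot bind it (Principle A).
— the passengers' neighbors: subject of the clause headed by 'proved'; c-commands the reflexive within its binding domain — allowed (Principle A).
— the students' neighbors: subject of the matrix clause; c-commands the reflexive but lies outside its binding domain — cannot bind it (Principle A).

the passengers' neighbors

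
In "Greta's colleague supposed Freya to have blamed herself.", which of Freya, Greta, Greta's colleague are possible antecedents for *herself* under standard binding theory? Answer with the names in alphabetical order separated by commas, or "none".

Freya

*herself* is a reflexive; Principle A requires it to be bound within its binding domain — the clause headed by 'blamed'.
— Freya: subject of the clause headed by 'blamed'; c-commands the reflexive within its binding domain — allowed (Principle A).
— Greta: possessor inside the subject DP of the matrix clause; does not c-command the reflexive — cannot bind it (Principle A).
— Greta's colleague: subject of the matrix clause; c-commands the reflexive but lies outside its binding domain — cannot bind it (Principle A).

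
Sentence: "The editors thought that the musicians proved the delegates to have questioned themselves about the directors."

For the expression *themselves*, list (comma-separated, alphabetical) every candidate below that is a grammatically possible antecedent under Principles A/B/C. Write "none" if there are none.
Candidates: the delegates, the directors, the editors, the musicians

*themselves* is a reflexive; Principle A requires it to be bound within its binding domain — the clause headed by 'questioned'.
— the delegates: subject of the clause headed by 'questioned'; c-commands the reflexive within its binding domain — allowed (Principle A).
— the directors: second object of the clause headed by 'questioned'; does not c-command the reflexive — cannot bind it (Principle A).
— the editors: subject of the matrix clause; c-commands the reflexive but lies outside its binding domain — cannot bind it (Principle A).
— the musicians: subject of the clause headed by 'proved'; c-commands the reflexive but lies outside its binding domain — cannot bind it (Principle A).

the delegates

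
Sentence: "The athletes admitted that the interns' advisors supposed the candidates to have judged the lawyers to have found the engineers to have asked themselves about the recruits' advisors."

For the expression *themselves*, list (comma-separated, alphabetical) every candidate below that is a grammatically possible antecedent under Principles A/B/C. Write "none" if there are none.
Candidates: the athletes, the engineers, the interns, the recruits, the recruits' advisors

the engineers

*themselves* is a reflexive; Principle A requires it to be bound within its binding domain — the clause headed by 'asked'.
— the athletes: subject of the matrix clause; c-commands the reflexive but lies outside its binding domain — cannot bind it (Principle A).
— the engineers: subject of the clause headed by 'asked'; c-commands the reflexive within its binding domain — allowed (Principle A).
— the interns: possessor inside the subject DP of the clause headed by 'supposed'; does not c-command the reflexive — cannot bind it (Principle A).
— the recruits: possessor inside the second object DP of the clause headed by 'asked'; does not c-command the reflexive — cannot bind it (Principle A).
— the recruits' advisors: second object of the clause headed by 'asked'; does not c-command the reflexive — cannot bind it (Principle A).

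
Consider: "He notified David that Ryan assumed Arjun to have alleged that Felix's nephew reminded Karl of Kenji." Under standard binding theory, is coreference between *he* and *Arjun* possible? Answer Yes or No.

No

*Arjun* is an R-expression; Principle C requires it to be free (not bound by any c-commanding expression).
— he: subject of the matrix clause; the pronoun c-commands the R-expression — coreference blocked (Principle C).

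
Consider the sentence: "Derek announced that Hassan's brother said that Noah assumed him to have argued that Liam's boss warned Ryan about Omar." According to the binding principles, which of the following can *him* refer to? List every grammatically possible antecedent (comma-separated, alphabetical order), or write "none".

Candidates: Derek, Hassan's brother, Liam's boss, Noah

Derek, Hassan's brother

*him* is a pronoun; Principle B requires it to be free in its binding domain — the clause headed by 'assumed'.
— Derek: subject of the matrix clause; c-commands the pronoun but lies outside its binding domain — allowed.
— Hassan's brother: subject of the clause headed by 'said'; c-commands the pronoun but lies outside its binding domain — allowed.
— Liam's boss: subject of the clause headed by 'warned'; is c-commanded by the pronoun; coreference would bind this R-expression — blocked (Principle C).
— Noah: subject of the clause headed by 'assumed'; c-commands the pronoun within its binding domain — blocked (Principle B).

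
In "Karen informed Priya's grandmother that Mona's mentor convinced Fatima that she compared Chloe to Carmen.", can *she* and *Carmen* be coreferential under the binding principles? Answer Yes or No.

*Carmen* is an R-expression; Principle C requires it to be free (not bound by any c-commanding expression).
— she: subject of the clause headed by 'compared'; the pronoun c-commands the R-expression — coreference blocked (Principle C).

No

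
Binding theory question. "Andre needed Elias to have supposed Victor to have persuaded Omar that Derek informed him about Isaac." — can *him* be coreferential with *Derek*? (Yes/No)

No

*him* is a pronoun; Principle B requires it to be free in its binding domain — the clause headed by 'informed'.
— Derek: subject of the clause headed by 'informed'; c-commands the pronoun within its binding domain — blocked (Principle B).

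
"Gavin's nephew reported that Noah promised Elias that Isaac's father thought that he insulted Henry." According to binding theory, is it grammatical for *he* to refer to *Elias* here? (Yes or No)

Yes

*Elias* is an R-expression; Principle C requires it to be free (not bound by any c-commanding expression).
— he: subject of the clause headed by 'insulted'; the pronoun does not c-command the R-expression — coreference allowed.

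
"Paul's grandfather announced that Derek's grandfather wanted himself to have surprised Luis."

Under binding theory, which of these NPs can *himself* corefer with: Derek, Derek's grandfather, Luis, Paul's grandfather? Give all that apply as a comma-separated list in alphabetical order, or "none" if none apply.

Derek's grandfather

*himself* is a reflexive; Principle A requires it to be bound within its binding domain — the clause headed by 'wanted'.
— Derek: possessor inside the subject DP of the clause headed by 'wanted'; does not c-command the reflexive — cannot bind it (Principle A).
— Derek's grandfather: subject of the clause headed by 'wanted'; c-commands the reflexive within its binding domain — allowed (Principle A).
— Luis: object of the clause headed by 'surprised'; does not c-command the reflexive — cannot bind it (Principle A).
— Paul's grandfather: subject of the matrix clause; c-commands the reflexive but lies outside its binding domain — cannot bind it (Principle A).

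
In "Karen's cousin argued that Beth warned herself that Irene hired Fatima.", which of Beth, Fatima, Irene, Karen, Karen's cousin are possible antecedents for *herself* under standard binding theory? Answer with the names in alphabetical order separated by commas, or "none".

*herself* is a reflexive; Principle A requires it to be bound within its binding domain — the clause headed by 'warned'.
— Beth: subject of the clause headed by 'warned'; c-commands the reflexive within its binding domain — allowed (Principle A).
— Fatima: object of the clause headed by 'hired'; does not c-command the reflexive — cannot bind it (Principle A).
— Irene: subject of the clause headed by 'hired'; does not c-command the reflexive — cannot bind it (Principle A).
— Karen: possessor inside the subject DP of the matrix clause; does not c-command the reflexive — cannot bind it (Principle A).
— Karen's cousin: subject of the matrix clause; c-commands the reflexive but lies outside its binding domain — cannot bind it (Principle A).

Beth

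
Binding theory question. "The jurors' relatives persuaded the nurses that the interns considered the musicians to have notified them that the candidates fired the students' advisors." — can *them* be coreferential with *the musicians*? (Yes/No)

*them* is a pronoun; Principle B requires it to be free in its binding domain — the clause headed by 'notified'.
— the musicians: subject of the clause headed by 'notified'; c-commands the pronoun within its binding domain — blocked (Principle B).

No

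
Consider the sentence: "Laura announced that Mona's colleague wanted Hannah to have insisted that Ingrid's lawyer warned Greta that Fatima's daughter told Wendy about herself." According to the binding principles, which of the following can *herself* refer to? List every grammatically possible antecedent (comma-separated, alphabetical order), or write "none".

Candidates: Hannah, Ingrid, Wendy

*herself* is a reflexive; Principle A requires it to be bound within its binding domain — the clause headed by 'told'.
— Hannah: subject of the clause headed by 'insisted'; c-commands the reflexive but lies outside its binding domain — cannot bind it (Principle A).
— Ingrid: possessor inside the subject DP of the clause headed by 'warned'; does not c-command the reflexive — cannot bind it (Principle A).
— Wendy: object of the clause headed by 'told'; c-commands the reflexive within its binding domain — allowed (Principle A).

Wendy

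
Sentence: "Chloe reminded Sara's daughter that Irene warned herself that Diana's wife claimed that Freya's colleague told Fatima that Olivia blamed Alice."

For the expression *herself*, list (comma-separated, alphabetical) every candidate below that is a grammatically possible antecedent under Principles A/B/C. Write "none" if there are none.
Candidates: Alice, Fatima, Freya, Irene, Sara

Irene

*herself* is a reflexive; Principle A requires it to be bound within its binding domain — the clause headed by 'warned'.
— Alice: object of the clause headed by 'blamed'; does not c-command the reflexive — cannot bind it (Principle A).
— Fatima: object of the clause headed by 'told'; does not c-command the reflexive — cannot bind it (Principle A).
— Freya: possessor inside the subject DP of the clause headed by 'told'; does not c-command the reflexive — cannot bind it (Principle A).
— Irene: subject of the clause headed by 'warned'; c-commands the reflexive within its binding domain — allowed (Principle A).
— Sara: possessor inside the object DP of the matrix clause; does not c-command the reflexive — cannot bind it (Principle A).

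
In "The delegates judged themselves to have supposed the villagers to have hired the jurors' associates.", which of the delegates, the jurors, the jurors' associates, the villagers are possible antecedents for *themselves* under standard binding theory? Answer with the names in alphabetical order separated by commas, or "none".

the delegates

*themselves* is a reflexive; Principle A requires it to be bound within its binding domain — the matrix clause.
— the delegates: subject of the matrix clause; c-commands the reflexive within its binding domain — allowed (Principle A).
— the jurors: possessor inside the object DP of the clause headed by 'hired'; does not c-command the reflexive — cannot bind it (Principle A).
— the jurors' associates: object of the clause headed by 'hired'; does not c-command the reflexive — cannot bind it (Principle A).
— the villagers: subject of the clause headed by 'hired'; does not c-command the reflexive — cannot bind it (Principle A).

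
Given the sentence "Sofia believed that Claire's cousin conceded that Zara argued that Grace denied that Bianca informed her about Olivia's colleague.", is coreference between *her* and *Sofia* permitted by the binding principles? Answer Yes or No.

*her* is a pronoun; Principle B requires it to be free in its binding domain — the clause headed by 'informed'.
— Sofia: subject of the matrix clause; c-commands the pronoun but lies outside its binding domain — allowed.

Yes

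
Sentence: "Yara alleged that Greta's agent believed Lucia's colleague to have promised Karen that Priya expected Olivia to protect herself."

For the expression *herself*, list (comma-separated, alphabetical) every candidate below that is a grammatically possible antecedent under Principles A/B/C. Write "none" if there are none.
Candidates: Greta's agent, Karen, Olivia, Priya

Olivia

*herself* is a reflexive; Principle A requires it to be bound within its binding domain — the clause headed by 'protect'.
— Greta's agent: subject of the clause headed by 'believed'; c-commands the reflexive but lies outside its binding domain — cannot bind it (Principle A).
— Karen: object of the clause headed by 'promised'; c-commands the reflexive but lies outside its binding domain — cannot bind it (Principle A).
— Olivia: subject of the clause headed by 'protect'; c-commands the reflexive within its binding domain — allowed (Principle A).
— Priya: subject of the clause headed by 'expected'; c-commands the reflexive but lies outside its binding domain — cannot bind it (Principle A).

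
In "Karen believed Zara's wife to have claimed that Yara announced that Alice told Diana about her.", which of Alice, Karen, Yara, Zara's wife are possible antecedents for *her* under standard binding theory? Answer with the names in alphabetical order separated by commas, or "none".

*her* is a pronoun; Principle B requires it to be free in its binding domain — the clause headed by 'told'.
— Alice: subject of the clause headed by 'told'; c-commands the pronoun within its binding domain — blocked (Principle B).
— Karen: subject of the matrix clause; c-commands the pronoun but lies outside its binding domain — allowed.
— Yara: subject of the clause headed by 'announced'; c-commands the pronoun but lies outside its binding domain — allowed.
— Zara's wife: subject of the clause headed by 'claimed'; c-commands the pronoun but lies outside its binding domain — allowed.

Karen, Yara, Zara's wife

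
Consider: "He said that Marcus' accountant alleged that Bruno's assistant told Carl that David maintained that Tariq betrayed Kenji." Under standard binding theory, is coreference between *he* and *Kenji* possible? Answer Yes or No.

No

*Kenji* is an R-expression; Principle C requires it to be free (not bound by any c-commanding expression).
— he: subject of the matrix clause; the pronoun c-commands the R-expression — coreference blocked (Principle C).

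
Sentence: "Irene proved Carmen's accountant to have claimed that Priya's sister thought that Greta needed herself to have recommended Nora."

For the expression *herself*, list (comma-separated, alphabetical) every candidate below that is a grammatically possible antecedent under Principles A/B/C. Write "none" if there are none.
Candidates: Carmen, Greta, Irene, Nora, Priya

Greta

*herself* is a reflexive; Principle A requires it to be bound within its binding domain — the clause headed by 'needed'.
— Carmen: possessor inside the subject DP of the clause headed by 'claimed'; does not c-command the reflexive — cannot bind it (Principle A).
— Greta: subject of the clause headed by 'needed'; c-commands the reflexive within its binding domain — allowed (Principle A).
— Irene: subject of the matrix clause; c-commands the reflexive but lies outside its binding domain — cannot bind it (Principle A).
— Nora: object of the clause headed by 'recommended'; does not c-command the reflexive — cannot bind it (Principle A).
— Priya: possessor inside the subject DP of the clause headed by 'thought'; does not c-command the reflexive — cannot bind it (Principle A).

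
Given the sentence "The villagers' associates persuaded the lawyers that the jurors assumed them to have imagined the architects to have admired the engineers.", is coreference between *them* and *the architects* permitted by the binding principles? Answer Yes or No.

No

*them* is a pronoun; Principle B requires it to be free in its binding domain — the clause headed by 'assumed'.
— the architects: subject of the clause headed by 'admired'; is c-commanded by the pronoun; coreference would bind this R-expression — blocked (Principle C).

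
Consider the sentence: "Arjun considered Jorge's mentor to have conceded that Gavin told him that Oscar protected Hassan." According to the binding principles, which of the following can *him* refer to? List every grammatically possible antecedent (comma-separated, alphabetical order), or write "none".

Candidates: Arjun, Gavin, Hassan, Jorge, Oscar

Arjun, Jorge

*him* is a pronoun; Principle B requires it to be free in its binding domain — the clause headed by 'told'.
— Arjun: subject of the matrix clause; c-commands the pronoun but lies outside its binding domain — allowed.
— Gavin: subject of the clause headed by 'told'; c-commands the pronoun within its binding domain — blocked (Principle B).
— Hassan: object of the clause headed by 'protected'; is c-commanded by the pronoun; coreference would bind this R-expression — blocked (Principle C).
— Jorge: possessor inside the subject DP of the clause headed by 'conceded'; does not c-command the pronoun — Principle B does not apply; allowed.
— Oscar: subject of the clause headed by 'protected'; is c-commanded by the pronoun; coreference would bind this R-expression — blocked (Principle C).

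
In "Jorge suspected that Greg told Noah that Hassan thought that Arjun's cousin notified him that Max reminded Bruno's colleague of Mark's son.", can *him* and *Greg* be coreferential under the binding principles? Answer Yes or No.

Yes

*Greg* is an R-expression; Principle C requires it to be free (not bound by any c-commanding expression).
— him: object of the clause headed by 'notified'; the pronoun does not c-command the R-expression — coreference allowed.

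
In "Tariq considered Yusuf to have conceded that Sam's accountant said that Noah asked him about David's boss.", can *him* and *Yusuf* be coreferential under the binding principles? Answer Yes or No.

*Yusuf* is an R-expression; Principle C requires it to be free (not bound by any c-commanding expression).
— him: object of the clause headed by 'asked'; the pronoun does not c-command the R-expression — coreference allowed.

Yes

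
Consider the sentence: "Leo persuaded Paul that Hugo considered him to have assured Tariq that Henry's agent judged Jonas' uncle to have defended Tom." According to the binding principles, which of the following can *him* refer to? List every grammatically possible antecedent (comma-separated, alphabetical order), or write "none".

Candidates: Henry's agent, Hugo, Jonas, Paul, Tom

Paul

*him* is a pronoun; Principle B requires it to be free in its binding domain — the clause headed by 'considered'.
— Henry's agent: subject of the clause headed by 'judged'; is c-commanded by the pronoun; coreference would bind this R-expression — blocked (Principle C).
— Hugo: subject of the clause headed by 'considered'; c-commands the pronoun within its binding domain — blocked (Principle B).
— Jonas: possessor inside the subject DP of the clause headed by 'defended'; is c-commanded by the pronoun; coreference would bind this R-expression — blocked (Principle C).
— Paul: object of the matrix clause; c-commands the pronoun but lies outside its binding domain — allowed.
— Tom: object of the clause headed by 'defended'; is c-commanded by the pronoun; coreference would bind this R-expression — blocked (Principle C).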